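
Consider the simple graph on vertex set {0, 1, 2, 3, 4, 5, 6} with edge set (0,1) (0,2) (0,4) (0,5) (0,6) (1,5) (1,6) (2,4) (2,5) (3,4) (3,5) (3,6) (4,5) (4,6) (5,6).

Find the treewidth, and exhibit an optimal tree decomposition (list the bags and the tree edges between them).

Treewidth 3.
One optimal decomposition is:
Bags: B1 = {0, 4, 5, 6}  B2 = {0, 1, 5, 6}  B3 = {3, 4, 5, 6}  B4 = {0, 2, 4, 5}
Tree: B1–B2, B1–B3, B1–B4

Every bag has size at most 4, so the width is 4 − 1 = 3 and tw(G) ≤ 3. Conversely, {0, 1, 5, 6} is a clique of size 4, and the vertices of any clique must share a bag in every tree decomposition; so some bag has ≥ 4 vertices and tw(G) ≥ 3. The upper and lower bounds meet at 3, so that is the treewidth.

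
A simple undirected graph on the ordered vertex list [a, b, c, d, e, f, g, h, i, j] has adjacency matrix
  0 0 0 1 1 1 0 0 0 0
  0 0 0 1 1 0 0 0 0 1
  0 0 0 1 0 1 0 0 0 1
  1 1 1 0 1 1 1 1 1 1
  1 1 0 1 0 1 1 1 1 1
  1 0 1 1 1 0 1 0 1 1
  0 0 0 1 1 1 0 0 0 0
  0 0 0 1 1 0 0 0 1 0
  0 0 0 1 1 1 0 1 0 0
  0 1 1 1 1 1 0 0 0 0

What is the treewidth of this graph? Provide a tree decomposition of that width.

Treewidth 3.
Bags: B1 = {a, d, e, f}  B2 = {d, e, f, i}  B3 = {d, e, h, i}  B4 = {d, e, f, j}  B5 = {b, d, e, j}  B6 = {d, e, f, g}  B7 = {c, d, f, j}
Tree: B1–B2, B2–B3, B1–B4, B4–B5, B1–B6, B4–B7

The largest bag has 4 vertices, giving width 3; this decomposition certifies tw(G) ≤ 3. Conversely, {d, e, h, i} is a clique of size 4, and the vertices of any clique must share a bag in every tree decomposition; so some bag has ≥ 4 vertices and tw(G) ≥ 3. The upper and lower bounds meet at 3, so that is the treewidth.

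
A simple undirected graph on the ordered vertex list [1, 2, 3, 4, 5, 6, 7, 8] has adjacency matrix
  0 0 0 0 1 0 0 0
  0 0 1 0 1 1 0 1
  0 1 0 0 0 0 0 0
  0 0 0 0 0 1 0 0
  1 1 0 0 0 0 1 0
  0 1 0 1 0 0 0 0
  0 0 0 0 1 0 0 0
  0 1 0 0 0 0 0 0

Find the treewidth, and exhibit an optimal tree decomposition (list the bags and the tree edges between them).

The largest bag has 2 vertices, giving width 1; this decomposition certifies tw(G) ≤ 1. Any graph with an edge has treewidth ≥ 1, and G has the edge 2–5. Combining the bounds, tw(G) = 1.

Treewidth 1.
One such decomposition:
Bags: B1 = {2, 5}  B2 = {2, 6}  B3 = {2, 8}  B4 = {5, 7}  B5 = {2, 3}  B6 = {1, 5}  B7 = {4, 6}
Tree: B1–B2, B1–B3, B1–B4, B2–B5, B4–B6, B2–B7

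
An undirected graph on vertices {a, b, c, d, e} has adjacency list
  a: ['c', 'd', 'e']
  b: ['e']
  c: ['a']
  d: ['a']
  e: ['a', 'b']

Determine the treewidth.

1

A width-1 tree decomposition is:
Bags: B1 = {a, e}  B2 = {a, d}  B3 = {a, c}  B4 = {b, e}
Tree: B1–B2, B1–B3, B1–B4
The largest bag has 2 vertices, giving width 1; this decomposition certifies tw(G) ≤ 1. Since G has at least one edge (e.g. e–a), it is not an edgeless graph, so tw(G) ≥ 1. Therefore the treewidth is 1.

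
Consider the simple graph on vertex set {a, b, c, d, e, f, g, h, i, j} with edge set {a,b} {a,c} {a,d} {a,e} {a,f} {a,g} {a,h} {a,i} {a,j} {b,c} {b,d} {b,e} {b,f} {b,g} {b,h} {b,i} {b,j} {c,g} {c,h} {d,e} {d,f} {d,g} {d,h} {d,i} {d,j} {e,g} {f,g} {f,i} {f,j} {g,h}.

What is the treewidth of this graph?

A width-4 tree decomposition is:
Bags: B1 = {a, b, d, g, h}  B2 = {a, b, d, f, g}  B3 = {a, b, d, f, i}  B4 = {a, b, d, e, g}  B5 = {a, b, c, g, h}  B6 = {a, b, d, f, j}
Tree: B1–B2, B2–B3, B1–B4, B1–B5, B3–B6
The largest bag has 5 vertices, giving width 4; this decomposition certifies tw(G) ≤ 4. Conversely, {a, b, d, e, g} is a clique of size 5, and the vertices of any clique must share a bag in every tree decomposition; so some bag has ≥ 5 vertices and tw(G) ≥ 4. The upper and lower bounds meet at 4, so that is the treewidth.

4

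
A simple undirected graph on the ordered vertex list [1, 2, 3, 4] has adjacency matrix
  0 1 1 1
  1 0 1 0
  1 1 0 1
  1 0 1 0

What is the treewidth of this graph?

A width-2 tree decomposition is:
Bags: B1 = {1, 3, 4}  B2 = {1, 2, 3}
Tree: B1–B2
Each bag holds 3 vertices, so the decomposition has width 2, which upper-bounds the treewidth. On the other hand G contains the 3-clique {1, 2, 3}. A clique must lie in a single bag of any decomposition, so no decomposition can have width below 2. Hence tw(G) = 2 exactly.

2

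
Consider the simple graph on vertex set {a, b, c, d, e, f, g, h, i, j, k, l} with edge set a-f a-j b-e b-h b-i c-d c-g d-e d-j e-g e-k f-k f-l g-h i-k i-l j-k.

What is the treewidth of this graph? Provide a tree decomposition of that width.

Each bag holds 4 vertices, so the decomposition has width 3, which upper-bounds the treewidth. For the lower bound: the 4 vertex sets {c,g,h}, {b}, {e}, {d,i,j,k} are disjoint, each induces a connected subgraph, and every pair is joined by at least one edge of G. Contracting each set to a single vertex therefore yields K_{4} as a minor, and since treewidth is minor-monotone, tw(G) ≥ tw(K_{4}) = 3. Hence tw(G) = 3 exactly.

Treewidth 3.
One such decomposition:
Bags: B1 = {b, c, g, h}  B2 = {b, c, e, g}  B3 = {b, c, d, e}  B4 = {b, d, e, i}  B5 = {d, e, i, k}  B6 = {d, i, j, k}  B7 = {i, j, k, l}  B8 = {f, j, k, l}  B9 = {a, f, j, l}
Tree: B1–B2, B2–B3, B3–B4, B4–B5, B5–B6, B6–B7, B7–B8, B8–B9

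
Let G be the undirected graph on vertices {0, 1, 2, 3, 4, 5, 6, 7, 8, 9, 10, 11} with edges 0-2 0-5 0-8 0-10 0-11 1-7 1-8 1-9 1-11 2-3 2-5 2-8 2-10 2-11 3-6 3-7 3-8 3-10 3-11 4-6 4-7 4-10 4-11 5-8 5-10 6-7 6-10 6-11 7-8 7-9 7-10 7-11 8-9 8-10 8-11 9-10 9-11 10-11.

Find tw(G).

4

A width-4 tree decomposition is:
Bags: B1 = {3, 7, 8, 10, 11}  B2 = {7, 8, 9, 10, 11}  B3 = {2, 3, 8, 10, 11}  B4 = {0, 2, 8, 10, 11}  B5 = {0, 2, 5, 8, 10}  B6 = {1, 7, 8, 9, 11}  B7 = {3, 6, 7, 10, 11}  B8 = {4, 6, 7, 10, 11}
Tree: B1–B2, B1–B3, B3–B4, B4–B5, B2–B6, B1–B7, B7–B8
Every bag has size at most 5, so the width is 5 − 1 = 4 and tw(G) ≤ 4. For the lower bound, the 5 vertices {1, 7, 8, 9, 11} are pairwise adjacent, and any tree decomposition puts a clique entirely inside one bag — forcing width ≥ 4. Combining the bounds, tw(G) = 4.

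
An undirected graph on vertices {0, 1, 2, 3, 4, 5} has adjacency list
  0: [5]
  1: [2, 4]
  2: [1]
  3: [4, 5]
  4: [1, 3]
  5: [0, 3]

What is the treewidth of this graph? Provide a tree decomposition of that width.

Treewidth 1.
One such decomposition:
Bags: B1 = {0, 5}  B2 = {3, 5}  B3 = {3, 4}  B4 = {1, 4}  B5 = {1, 2}
Tree: B1–B2, B2–B3, B3–B4, B4–B5

The largest bag has 2 vertices, giving width 1; this decomposition certifies tw(G) ≤ 1. Since G has at least one edge (e.g. 0–5), it is not an edgeless graph, so tw(G) ≥ 1. Hence tw(G) = 1 exactly.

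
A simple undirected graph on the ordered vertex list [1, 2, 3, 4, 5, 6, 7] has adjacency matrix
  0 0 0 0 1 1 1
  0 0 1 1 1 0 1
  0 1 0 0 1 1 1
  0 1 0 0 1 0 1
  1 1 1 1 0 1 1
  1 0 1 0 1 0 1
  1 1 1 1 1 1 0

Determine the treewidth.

3

A width-3 tree decomposition is:
Bags: B1 = {3, 5, 6, 7}  B2 = {2, 3, 5, 7}  B3 = {2, 4, 5, 7}  B4 = {1, 5, 6, 7}
Tree: B1–B2, B2–B3, B1–B4
The largest bag has 4 vertices, giving width 3; this decomposition certifies tw(G) ≤ 3. For the lower bound, the 4 vertices {1, 5, 6, 7} are pairwise adjacent, and any tree decomposition puts a clique entirely inside one bag — forcing width ≥ 3. Combining the bounds, tw(G) = 3.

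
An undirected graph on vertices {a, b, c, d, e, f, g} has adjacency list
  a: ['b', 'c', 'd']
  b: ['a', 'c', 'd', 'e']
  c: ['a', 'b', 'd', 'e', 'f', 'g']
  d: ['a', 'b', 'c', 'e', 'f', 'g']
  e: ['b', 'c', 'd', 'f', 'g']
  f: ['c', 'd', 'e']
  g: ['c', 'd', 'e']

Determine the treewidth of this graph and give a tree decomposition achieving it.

Treewidth 3.
One optimal decomposition is:
Bags: B1 = {c, d, e, g}  B2 = {b, c, d, e}  B3 = {a, b, c, d}  B4 = {c, d, e, f}
Tree: B1–B2, B2–B3, B2–B4

Every bag has size at most 4, so the width is 4 − 1 = 3 and tw(G) ≤ 3. On the other hand G contains the 4-clique {c, d, e, g}. A clique must lie in a single bag of any decomposition, so no decomposition can have width below 3. Hence tw(G) = 3 exactly.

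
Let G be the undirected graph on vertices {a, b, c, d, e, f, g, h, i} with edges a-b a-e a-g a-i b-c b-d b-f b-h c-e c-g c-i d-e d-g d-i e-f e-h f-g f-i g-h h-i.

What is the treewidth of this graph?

4

A width-4 tree decomposition is:
Bags: B1 = {b, d, e, g, i}  B2 = {b, e, f, g, i}  B3 = {b, e, g, h, i}  B4 = {b, c, e, g, i}  B5 = {a, b, e, g, i}
Tree: B1–B2, B2–B3, B3–B4, B4–B5
The largest bag has 5 vertices, giving width 4; this decomposition certifies tw(G) ≤ 4. For the lower bound: the 5 vertex sets {d,g}, {e,f}, {h,i}, {b}, {c} are disjoint, each induces a connected subgraph, and every pair is joined by at least one edge of G. Contracting each set to a single vertex therefore yields K_{5} as a minor, and since treewidth is minor-monotone, tw(G) ≥ tw(K_{5}) = 4. Combining the bounds, tw(G) = 4.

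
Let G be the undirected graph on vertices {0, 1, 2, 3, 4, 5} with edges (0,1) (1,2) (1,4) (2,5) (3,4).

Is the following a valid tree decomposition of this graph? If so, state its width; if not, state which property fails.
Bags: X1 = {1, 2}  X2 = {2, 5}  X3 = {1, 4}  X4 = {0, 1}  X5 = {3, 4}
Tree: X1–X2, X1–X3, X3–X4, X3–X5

Yes; width 1.

Vertex coverage: the bags together contain {0, 1, 2, 3, 4, 5}, the full vertex set. Edge coverage: each edge of G has both endpoints in at least one bag. Running intersection: for every vertex, the bags containing it form a connected subtree. All three properties hold, so this is a valid tree decomposition of width max|bag| − 1 = 1, and hence tw(G) ≤ 1.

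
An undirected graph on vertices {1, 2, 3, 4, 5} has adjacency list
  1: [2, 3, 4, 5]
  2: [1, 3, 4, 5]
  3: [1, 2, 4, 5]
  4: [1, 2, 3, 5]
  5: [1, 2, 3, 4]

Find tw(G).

4

A width-4 tree decomposition is:
Bags: B1 = {1, 2, 3, 4, 5}
Tree: (single bag)
With just one bag of size 5, the width is 5 − 1 = 4, so tw(G) ≤ 4. On the other hand G contains the 5-clique {1, 2, 3, 4, 5}. A clique must lie in a single bag of any decomposition, so no decomposition can have width below 4. Therefore the treewidth is 4.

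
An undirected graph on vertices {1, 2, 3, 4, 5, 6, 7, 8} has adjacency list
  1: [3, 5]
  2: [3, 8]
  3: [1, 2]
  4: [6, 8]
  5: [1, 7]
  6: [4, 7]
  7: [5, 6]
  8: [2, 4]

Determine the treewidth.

2

A width-2 tree decomposition is:
Bags: B1 = {4, 6, 8}  B2 = {6, 7, 8}  B3 = {5, 7, 8}  B4 = {1, 5, 8}  B5 = {1, 3, 8}  B6 = {2, 3, 8}
Tree: B1–B2, B2–B3, B3–B4, B4–B5, B5–B6
The largest bag has 3 vertices, giving width 2; this decomposition certifies tw(G) ≤ 2. The edges 8–4–6–7–5–1–3–2–8 form a cycle, so G is not a tree and its treewidth is at least 2. The upper and lower bounds meet at 2, so that is the treewidth.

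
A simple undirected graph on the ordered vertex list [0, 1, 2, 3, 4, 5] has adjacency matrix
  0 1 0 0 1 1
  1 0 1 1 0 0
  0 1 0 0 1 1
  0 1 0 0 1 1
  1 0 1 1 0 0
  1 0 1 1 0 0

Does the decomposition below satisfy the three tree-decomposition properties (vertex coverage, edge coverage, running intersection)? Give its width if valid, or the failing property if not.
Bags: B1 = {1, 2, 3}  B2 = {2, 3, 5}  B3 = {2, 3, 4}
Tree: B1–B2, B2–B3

A tree decomposition must satisfy three properties: every vertex lies in some bag; for every edge, both endpoints lie together in some bag; and for every vertex, the bags containing it form a connected subtree. Here vertex 0 appears in no bag, so the decomposition is invalid.

No — vertex 0 appears in no bag.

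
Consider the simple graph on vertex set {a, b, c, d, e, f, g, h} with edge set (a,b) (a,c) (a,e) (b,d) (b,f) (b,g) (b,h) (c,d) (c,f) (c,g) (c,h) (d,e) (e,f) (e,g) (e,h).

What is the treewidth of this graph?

3

A width-3 tree decomposition is:
Bags: B1 = {a, b, c, e}  B2 = {b, c, e, g}  B3 = {b, c, e, h}  B4 = {b, c, e, f}  B5 = {b, c, d, e}
Tree: B1–B2, B2–B3, B3–B4, B4–B5
Each bag holds 4 vertices, so the decomposition has width 3, which upper-bounds the treewidth. For the lower bound: the 4 vertex sets {a,e}, {c,g}, {b}, {h} are disjoint, each induces a connected subgraph, and every pair is joined by at least one edge of G. Contracting each set to a single vertex therefore yields K_{4} as a minor, and since treewidth is minor-monotone, tw(G) ≥ tw(K_{4}) = 3. Combining the bounds, tw(G) = 3.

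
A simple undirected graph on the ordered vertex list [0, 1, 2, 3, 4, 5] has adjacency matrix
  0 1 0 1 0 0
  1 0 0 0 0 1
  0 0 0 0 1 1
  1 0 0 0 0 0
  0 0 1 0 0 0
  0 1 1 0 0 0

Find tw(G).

1

A width-1 tree decomposition is:
Bags: B1 = {2, 4}  B2 = {2, 5}  B3 = {1, 5}  B4 = {0, 1}  B5 = {0, 3}
Tree: B1–B2, B2–B3, B3–B4, B4–B5
The largest bag has 2 vertices, giving width 1; this decomposition certifies tw(G) ≤ 1. Any graph with an edge has treewidth ≥ 1, and G has the edge 4–2. The upper and lower bounds meet at 1, so that is the treewidth.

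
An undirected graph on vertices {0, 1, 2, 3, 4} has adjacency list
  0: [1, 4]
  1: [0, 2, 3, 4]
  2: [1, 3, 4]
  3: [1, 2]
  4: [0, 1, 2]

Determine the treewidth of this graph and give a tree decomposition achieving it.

Treewidth 2.
Bags: B1 = {1, 2, 4}  B2 = {1, 2, 3}  B3 = {0, 1, 4}
Tree: B1–B2, B1–B3

Every bag has size at most 3, so the width is 3 − 1 = 2 and tw(G) ≤ 2. For the lower bound, the 3 vertices {0, 1, 4} are pairwise adjacent, and any tree decomposition puts a clique entirely inside one bag — forcing width ≥ 2. The upper and lower bounds meet at 2, so that is the treewidth.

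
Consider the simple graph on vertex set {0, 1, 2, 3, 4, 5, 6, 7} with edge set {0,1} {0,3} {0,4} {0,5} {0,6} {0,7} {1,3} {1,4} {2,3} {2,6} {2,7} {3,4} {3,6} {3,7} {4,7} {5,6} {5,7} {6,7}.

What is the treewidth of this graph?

3

A width-3 tree decomposition is:
Bags: B1 = {2, 3, 6, 7}  B2 = {0, 3, 6, 7}  B3 = {0, 3, 4, 7}  B4 = {0, 1, 3, 4}  B5 = {0, 5, 6, 7}
Tree: B1–B2, B2–B3, B3–B4, B2–B5
The largest bag has 4 vertices, giving width 3; this decomposition certifies tw(G) ≤ 3. Conversely, {0, 1, 3, 4} is a clique of size 4, and the vertices of any clique must share a bag in every tree decomposition; so some bag has ≥ 4 vertices and tw(G) ≥ 3. Hence tw(G) = 3 exactly.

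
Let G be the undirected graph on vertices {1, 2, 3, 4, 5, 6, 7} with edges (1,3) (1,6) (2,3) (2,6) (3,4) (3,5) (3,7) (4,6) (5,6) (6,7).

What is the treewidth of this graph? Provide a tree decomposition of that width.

Treewidth 2.
One optimal decomposition is:
Bags: B1 = {3, 5, 6}  B2 = {1, 3, 6}  B3 = {3, 6, 7}  B4 = {2, 3, 6}  B5 = {3, 4, 6}
Tree: B1–B2, B2–B3, B3–B4, B4–B5

Every bag has size at most 3, so the width is 3 − 1 = 2 and tw(G) ≤ 2. For the lower bound, G contains the cycle 3–5–6–1–3, so G is not a forest; only forests have treewidth ≤ 1, hence tw(G) ≥ 2. Hence tw(G) = 2 exactly.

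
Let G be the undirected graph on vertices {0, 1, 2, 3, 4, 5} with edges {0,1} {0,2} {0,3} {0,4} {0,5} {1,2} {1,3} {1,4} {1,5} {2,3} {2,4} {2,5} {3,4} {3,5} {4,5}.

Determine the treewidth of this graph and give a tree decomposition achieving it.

Treewidth 5.
Bags: B1 = {0, 1, 2, 3, 4, 5}
Tree: (single bag)

With just one bag of size 6, the width is 6 − 1 = 5, so tw(G) ≤ 5. Conversely, {0, 1, 2, 3, 4, 5} is a clique of size 6, and the vertices of any clique must share a bag in every tree decomposition; so some bag has ≥ 6 vertices and tw(G) ≥ 5. Therefore the treewidth is 5.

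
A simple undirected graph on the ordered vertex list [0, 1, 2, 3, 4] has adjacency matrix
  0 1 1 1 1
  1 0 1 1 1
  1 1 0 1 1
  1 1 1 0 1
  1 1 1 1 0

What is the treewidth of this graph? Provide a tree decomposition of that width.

Treewidth 4.
One such decomposition:
Bags: B1 = {0, 1, 2, 3, 4}
Tree: (single bag)

With just one bag of size 5, the width is 5 − 1 = 4, so tw(G) ≤ 4. For the lower bound, the 5 vertices {0, 1, 2, 3, 4} are pairwise adjacent, and any tree decomposition puts a clique entirely inside one bag — forcing width ≥ 4. Combining the bounds, tw(G) = 4.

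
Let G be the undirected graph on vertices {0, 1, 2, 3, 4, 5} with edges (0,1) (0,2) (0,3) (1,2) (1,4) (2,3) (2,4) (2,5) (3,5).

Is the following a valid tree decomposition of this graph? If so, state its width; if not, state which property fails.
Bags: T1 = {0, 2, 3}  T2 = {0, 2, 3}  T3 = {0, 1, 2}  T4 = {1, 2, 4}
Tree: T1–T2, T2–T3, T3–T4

A tree decomposition must satisfy three properties: every vertex lies in some bag; for every edge, both endpoints lie together in some bag; and for every vertex, the bags containing it form a connected subtree. Here vertex 5 appears in no bag, so the decomposition is invalid.

No — vertex 5 appears in no bag.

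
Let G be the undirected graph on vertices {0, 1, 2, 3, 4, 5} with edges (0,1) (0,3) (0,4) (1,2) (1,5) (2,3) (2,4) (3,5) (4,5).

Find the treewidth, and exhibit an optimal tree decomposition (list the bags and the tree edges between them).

Treewidth 3.
One optimal decomposition is:
Bags: B1 = {1, 2, 3, 4}  B2 = {1, 3, 4, 5}  B3 = {0, 1, 3, 4}
Tree: B1–B2, B2–B3

Each bag holds 4 vertices, so the decomposition has width 3, which upper-bounds the treewidth. For the lower bound: the 4 vertex sets {2,3}, {1,5}, {4}, {0} are disjoint, each induces a connected subgraph, and every pair is joined by at least one edge of G. Contracting each set to a single vertex therefore yields K_{4} as a minor, and since treewidth is minor-monotone, tw(G) ≥ tw(K_{4}) = 3. The upper and lower bounds meet at 3, so that is the treewidth.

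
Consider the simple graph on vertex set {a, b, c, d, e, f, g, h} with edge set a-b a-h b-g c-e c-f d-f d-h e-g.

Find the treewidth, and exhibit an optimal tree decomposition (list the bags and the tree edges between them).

Treewidth 2.
One optimal decomposition is:
Bags: B1 = {d, f, h}  B2 = {a, f, h}  B3 = {a, b, f}  B4 = {b, f, g}  B5 = {e, f, g}  B6 = {c, e, f}
Tree: B1–B2, B2–B3, B3–B4, B4–B5, B5–B6

Each bag holds 3 vertices, so the decomposition has width 2, which upper-bounds the treewidth. Since f–d–h–a–b–g–e–c–f is a cycle in G, G is not acyclic. Forests are exactly the graphs of treewidth ≤ 1, so tw(G) ≥ 2. The upper and lower bounds meet at 2, so that is the treewidth.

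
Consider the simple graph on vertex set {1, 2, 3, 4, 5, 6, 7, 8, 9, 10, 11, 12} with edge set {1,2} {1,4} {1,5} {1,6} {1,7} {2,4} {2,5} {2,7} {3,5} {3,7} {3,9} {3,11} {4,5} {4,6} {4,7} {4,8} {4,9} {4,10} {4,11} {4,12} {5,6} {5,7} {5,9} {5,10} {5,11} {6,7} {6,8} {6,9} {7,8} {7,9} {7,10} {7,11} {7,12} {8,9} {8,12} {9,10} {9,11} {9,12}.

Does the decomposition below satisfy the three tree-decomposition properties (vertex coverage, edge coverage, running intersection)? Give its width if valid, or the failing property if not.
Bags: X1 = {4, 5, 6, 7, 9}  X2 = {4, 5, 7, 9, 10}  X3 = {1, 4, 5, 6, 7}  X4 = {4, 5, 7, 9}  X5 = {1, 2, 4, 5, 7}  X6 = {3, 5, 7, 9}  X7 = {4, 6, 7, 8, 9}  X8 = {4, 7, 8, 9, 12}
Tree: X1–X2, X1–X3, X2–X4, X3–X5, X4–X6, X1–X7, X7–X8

No — vertex 11 appears in no bag.

A tree decomposition must satisfy three properties: every vertex lies in some bag; for every edge, both endpoints lie together in some bag; and for every vertex, the bags containing it form a connected subtree. Here vertex 11 appears in no bag, so the decomposition is invalid.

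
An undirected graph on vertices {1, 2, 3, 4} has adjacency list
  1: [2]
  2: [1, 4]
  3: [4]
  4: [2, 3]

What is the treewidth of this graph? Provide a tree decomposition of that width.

Treewidth 1.
One optimal decomposition is:
Bags: B1 = {3, 4}  B2 = {2, 4}  B3 = {1, 2}
Tree: B1–B2, B2–B3

The largest bag has 2 vertices, giving width 1; this decomposition certifies tw(G) ≤ 1. G has an edge, so its treewidth is at least 1. Therefore the treewidth is 1.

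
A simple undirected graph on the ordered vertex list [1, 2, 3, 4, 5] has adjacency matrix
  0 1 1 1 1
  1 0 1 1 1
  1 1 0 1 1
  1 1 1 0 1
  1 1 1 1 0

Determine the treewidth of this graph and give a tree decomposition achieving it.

A single bag containing all 5 vertices is trivially a valid decomposition of width 4. On the other hand G contains the 5-clique {1, 2, 3, 4, 5}. A clique must lie in a single bag of any decomposition, so no decomposition can have width below 4. Therefore the treewidth is 4.

Treewidth 4.
One optimal decomposition is:
Bags: B1 = {1, 2, 3, 4, 5}
Tree: (single bag)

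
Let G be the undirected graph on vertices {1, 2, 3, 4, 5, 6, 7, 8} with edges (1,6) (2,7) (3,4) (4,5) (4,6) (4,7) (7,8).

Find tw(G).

1

A width-1 tree decomposition is:
Bags: B1 = {4, 6}  B2 = {4, 7}  B3 = {2, 7}  B4 = {4, 5}  B5 = {3, 4}  B6 = {7, 8}  B7 = {1, 6}
Tree: B1–B2, B2–B3, B1–B4, B4–B5, B2–B6, B1–B7
Each bag holds 2 vertices, so the decomposition has width 1, which upper-bounds the treewidth. Since G has at least one edge (e.g. 6–4), it is not an edgeless graph, so tw(G) ≥ 1. Combining the bounds, tw(G) = 1.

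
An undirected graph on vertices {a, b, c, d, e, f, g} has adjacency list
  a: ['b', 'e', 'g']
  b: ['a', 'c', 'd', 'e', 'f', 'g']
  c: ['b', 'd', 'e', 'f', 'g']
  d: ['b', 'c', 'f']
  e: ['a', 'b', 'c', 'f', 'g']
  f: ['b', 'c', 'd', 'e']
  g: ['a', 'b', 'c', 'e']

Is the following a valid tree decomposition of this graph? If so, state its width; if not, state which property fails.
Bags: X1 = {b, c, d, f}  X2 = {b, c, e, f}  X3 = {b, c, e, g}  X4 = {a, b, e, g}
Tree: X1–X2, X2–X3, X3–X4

Yes; width 3.

Every vertex of G appears in some bag (union = {a, b, c, d, e, f, g}); every edge is covered by a bag; and for each vertex v the set of bags containing v is connected in the bag tree. The decomposition is therefore valid. The largest bag has 4 vertices, so the width is 3.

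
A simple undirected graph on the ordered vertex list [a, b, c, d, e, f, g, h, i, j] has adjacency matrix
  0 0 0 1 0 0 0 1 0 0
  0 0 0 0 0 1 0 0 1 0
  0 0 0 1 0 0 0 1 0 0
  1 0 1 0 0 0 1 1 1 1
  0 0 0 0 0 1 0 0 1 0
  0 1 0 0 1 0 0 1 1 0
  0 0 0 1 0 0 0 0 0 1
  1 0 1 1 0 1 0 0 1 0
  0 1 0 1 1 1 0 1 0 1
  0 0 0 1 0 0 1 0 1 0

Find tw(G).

2

A width-2 tree decomposition is:
Bags: B1 = {d, h, i}  B2 = {d, i, j}  B3 = {f, h, i}  B4 = {e, f, i}  B5 = {c, d, h}  B6 = {d, g, j}  B7 = {a, d, h}  B8 = {b, f, i}
Tree: B1–B2, B1–B3, B3–B4, B1–B5, B2–B6, B5–B7, B3–B8
Each bag holds 3 vertices, so the decomposition has width 2, which upper-bounds the treewidth. On the other hand G contains the 3-clique {d, g, j}. A clique must lie in a single bag of any decomposition, so no decomposition can have width below 2. The upper and lower bounds meet at 2, so that is the treewidth.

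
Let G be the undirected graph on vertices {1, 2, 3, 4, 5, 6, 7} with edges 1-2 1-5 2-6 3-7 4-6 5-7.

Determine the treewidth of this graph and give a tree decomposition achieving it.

Each bag holds 2 vertices, so the decomposition has width 1, which upper-bounds the treewidth. G has an edge, so its treewidth is at least 1. Combining the bounds, tw(G) = 1.

Treewidth 1.
Bags: B1 = {3, 7}  B2 = {5, 7}  B3 = {1, 5}  B4 = {1, 2}  B5 = {2, 6}  B6 = {4, 6}
Tree: B1–B2, B2–B3, B3–B4, B4–B5, B5–B6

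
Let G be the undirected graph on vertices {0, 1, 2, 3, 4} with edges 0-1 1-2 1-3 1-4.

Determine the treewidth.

A width-1 tree decomposition is:
Bags: B1 = {1, 4}  B2 = {1, 3}  B3 = {1, 2}  B4 = {0, 1}
Tree: B1–B2, B2–B3, B3–B4
The largest bag has 2 vertices, giving width 1; this decomposition certifies tw(G) ≤ 1. Since G has at least one edge (e.g. 1–4), it is not an edgeless graph, so tw(G) ≥ 1. Combining the bounds, tw(G) = 1.

1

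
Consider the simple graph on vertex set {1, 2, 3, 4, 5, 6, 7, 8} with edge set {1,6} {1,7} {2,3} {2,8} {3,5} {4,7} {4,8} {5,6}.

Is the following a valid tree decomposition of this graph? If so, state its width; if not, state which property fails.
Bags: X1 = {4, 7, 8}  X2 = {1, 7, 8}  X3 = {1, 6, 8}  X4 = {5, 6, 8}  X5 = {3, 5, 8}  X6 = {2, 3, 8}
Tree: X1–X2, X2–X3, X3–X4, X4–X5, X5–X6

Every vertex of G appears in some bag (union = {1, 2, 3, 4, 5, 6, 7, 8}); every edge is covered by a bag; and for each vertex v the set of bags containing v is connected in the bag tree. The decomposition is therefore valid. The largest bag has 3 vertices, so the width is 2.

Yes; width 2.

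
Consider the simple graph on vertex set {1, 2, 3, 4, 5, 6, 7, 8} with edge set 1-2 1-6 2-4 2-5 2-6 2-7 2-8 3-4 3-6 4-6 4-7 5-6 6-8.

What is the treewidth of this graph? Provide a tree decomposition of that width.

Treewidth 2.
One optimal decomposition is:
Bags: B1 = {2, 5, 6}  B2 = {2, 4, 6}  B3 = {3, 4, 6}  B4 = {1, 2, 6}  B5 = {2, 4, 7}  B6 = {2, 6, 8}
Tree: B1–B2, B2–B3, B1–B4, B2–B5, B1–B6

Every bag has size at most 3, so the width is 3 − 1 = 2 and tw(G) ≤ 2. For the lower bound, the 3 vertices {2, 6, 8} are pairwise adjacent, and any tree decomposition puts a clique entirely inside one bag — forcing width ≥ 2. Hence tw(G) = 2 exactly.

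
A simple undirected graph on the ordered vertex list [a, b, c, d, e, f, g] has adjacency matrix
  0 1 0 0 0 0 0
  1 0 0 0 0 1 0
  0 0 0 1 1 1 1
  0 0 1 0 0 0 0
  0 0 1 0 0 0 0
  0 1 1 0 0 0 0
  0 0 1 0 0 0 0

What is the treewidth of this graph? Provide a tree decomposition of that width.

Every bag has size at most 2, so the width is 2 − 1 = 1 and tw(G) ≤ 1. Any graph with an edge has treewidth ≥ 1, and G has the edge c–g. Hence tw(G) = 1 exactly.

Treewidth 1.
Bags: B1 = {c, g}  B2 = {c, e}  B3 = {c, d}  B4 = {c, f}  B5 = {b, f}  B6 = {a, b}
Tree: B1–B2, B2–B3, B3–B4, B4–B5, B5–B6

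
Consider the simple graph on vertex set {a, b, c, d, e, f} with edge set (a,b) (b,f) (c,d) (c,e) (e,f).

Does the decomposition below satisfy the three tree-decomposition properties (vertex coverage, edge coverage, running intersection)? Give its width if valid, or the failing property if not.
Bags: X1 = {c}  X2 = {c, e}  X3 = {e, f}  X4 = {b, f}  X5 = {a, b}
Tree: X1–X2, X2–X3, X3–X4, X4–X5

A tree decomposition must satisfy three properties: every vertex lies in some bag; for every edge, both endpoints lie together in some bag; and for every vertex, the bags containing it form a connected subtree. Here vertex d appears in no bag, so the decomposition is invalid.

No — vertex d appears in no bag.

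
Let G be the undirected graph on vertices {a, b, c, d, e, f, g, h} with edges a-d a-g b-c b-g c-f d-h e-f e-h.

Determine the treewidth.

2

A width-2 tree decomposition is:
Bags: B1 = {a, b, g}  B2 = {a, b, d}  B3 = {b, d, h}  B4 = {b, e, h}  B5 = {b, e, f}  B6 = {b, c, f}
Tree: B1–B2, B2–B3, B3–B4, B4–B5, B5–B6
Every bag has size at most 3, so the width is 3 − 1 = 2 and tw(G) ≤ 2. For the lower bound, G contains the cycle b–g–a–d–h–e–f–c–b, so G is not a forest; only forests have treewidth ≤ 1, hence tw(G) ≥ 2. Therefore the treewidth is 2.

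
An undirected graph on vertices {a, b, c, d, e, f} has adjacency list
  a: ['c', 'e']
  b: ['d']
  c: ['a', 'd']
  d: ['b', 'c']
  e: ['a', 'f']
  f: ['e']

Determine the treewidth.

A width-1 tree decomposition is:
Bags: B1 = {e, f}  B2 = {a, e}  B3 = {a, c}  B4 = {c, d}  B5 = {b, d}
Tree: B1–B2, B2–B3, B3–B4, B4–B5
The largest bag has 2 vertices, giving width 1; this decomposition certifies tw(G) ≤ 1. Any graph with an edge has treewidth ≥ 1, and G has the edge f–e. Combining the bounds, tw(G) = 1.

1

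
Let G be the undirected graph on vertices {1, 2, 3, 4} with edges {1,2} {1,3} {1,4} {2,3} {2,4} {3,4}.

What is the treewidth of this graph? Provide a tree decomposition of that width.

With just one bag of size 4, the width is 4 − 1 = 3, so tw(G) ≤ 3. On the other hand G contains the 4-clique {1, 2, 3, 4}. A clique must lie in a single bag of any decomposition, so no decomposition can have width below 3. The upper and lower bounds meet at 3, so that is the treewidth.

Treewidth 3.
One such decomposition:
Bags: B1 = {1, 2, 3, 4}
Tree: (single bag)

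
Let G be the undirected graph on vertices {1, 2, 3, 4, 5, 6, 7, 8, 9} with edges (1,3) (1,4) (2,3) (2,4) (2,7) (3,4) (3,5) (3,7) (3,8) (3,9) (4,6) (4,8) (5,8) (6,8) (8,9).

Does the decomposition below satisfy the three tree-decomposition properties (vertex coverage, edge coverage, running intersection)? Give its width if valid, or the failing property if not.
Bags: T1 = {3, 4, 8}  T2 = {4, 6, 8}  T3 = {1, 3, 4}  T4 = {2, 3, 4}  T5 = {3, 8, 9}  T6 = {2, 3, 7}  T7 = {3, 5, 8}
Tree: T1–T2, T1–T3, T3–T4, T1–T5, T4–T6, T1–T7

Vertex coverage: the bags together contain {1, 2, 3, 4, 5, 6, 7, 8, 9}, the full vertex set. Edge coverage: each edge of G has both endpoints in at least one bag. Running intersection: for every vertex, the bags containing it form a connected subtree. All three properties hold, so this is a valid tree decomposition of width max|bag| − 1 = 2, and hence tw(G) ≤ 2.

Yes; width 2.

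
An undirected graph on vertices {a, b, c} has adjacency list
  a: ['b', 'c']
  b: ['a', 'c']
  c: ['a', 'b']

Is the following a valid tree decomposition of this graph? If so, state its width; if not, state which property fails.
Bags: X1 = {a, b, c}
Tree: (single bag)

Yes; width 2.

Checking the three conditions: (i) the bags cover all of {a, b, c}; (ii) for each edge, some bag contains both endpoints; (iii) the bags containing any fixed vertex form a subtree. All hold, so the decomposition is valid with width 3 − 1 = 2.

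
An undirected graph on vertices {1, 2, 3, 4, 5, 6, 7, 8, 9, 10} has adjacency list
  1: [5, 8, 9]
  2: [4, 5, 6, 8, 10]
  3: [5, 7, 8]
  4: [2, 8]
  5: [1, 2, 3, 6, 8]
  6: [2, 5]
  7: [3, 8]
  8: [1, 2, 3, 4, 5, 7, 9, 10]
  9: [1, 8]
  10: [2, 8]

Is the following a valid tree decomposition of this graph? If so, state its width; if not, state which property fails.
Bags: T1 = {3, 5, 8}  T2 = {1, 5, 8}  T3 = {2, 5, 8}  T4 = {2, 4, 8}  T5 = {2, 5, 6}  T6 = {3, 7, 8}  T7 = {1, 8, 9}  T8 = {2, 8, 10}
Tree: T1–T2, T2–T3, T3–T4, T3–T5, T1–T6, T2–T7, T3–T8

Every vertex of G appears in some bag (union = {1, 2, 3, 4, 5, 6, 7, 8, 9, 10}); every edge is covered by a bag; and for each vertex v the set of bags containing v is connected in the bag tree. The decomposition is therefore valid. The largest bag has 3 vertices, so the width is 2.

Yes; width 2.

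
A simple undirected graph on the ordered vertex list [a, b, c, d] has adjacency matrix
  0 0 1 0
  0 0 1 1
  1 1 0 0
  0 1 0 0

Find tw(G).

A width-1 tree decomposition is:
Bags: B1 = {b, d}  B2 = {b, c}  B3 = {a, c}
Tree: B1–B2, B2–B3
Every bag has size at most 2, so the width is 2 − 1 = 1 and tw(G) ≤ 1. Any graph with an edge has treewidth ≥ 1, and G has the edge d–b. Hence tw(G) = 1 exactly.

1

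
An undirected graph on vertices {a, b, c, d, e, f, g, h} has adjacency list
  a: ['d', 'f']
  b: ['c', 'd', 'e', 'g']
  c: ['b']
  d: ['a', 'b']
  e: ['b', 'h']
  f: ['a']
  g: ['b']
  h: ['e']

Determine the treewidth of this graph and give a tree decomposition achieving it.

The largest bag has 2 vertices, giving width 1; this decomposition certifies tw(G) ≤ 1. Any graph with an edge has treewidth ≥ 1, and G has the edge c–b. The upper and lower bounds meet at 1, so that is the treewidth.

Treewidth 1.
One optimal decomposition is:
Bags: B1 = {b, c}  B2 = {b, g}  B3 = {b, d}  B4 = {a, d}  B5 = {b, e}  B6 = {e, h}  B7 = {a, f}
Tree: B1–B2, B2–B3, B3–B4, B1–B5, B5–B6, B4–B7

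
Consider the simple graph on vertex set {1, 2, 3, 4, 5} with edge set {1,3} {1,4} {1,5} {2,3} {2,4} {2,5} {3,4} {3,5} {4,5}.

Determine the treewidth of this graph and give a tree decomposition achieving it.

Treewidth 3.
One optimal decomposition is:
Bags: B1 = {1, 3, 4, 5}  B2 = {2, 3, 4, 5}
Tree: B1–B2

Every bag has size at most 4, so the width is 4 − 1 = 3 and tw(G) ≤ 3. On the other hand G contains the 4-clique {1, 3, 4, 5}. A clique must lie in a single bag of any decomposition, so no decomposition can have width below 3. Therefore the treewidth is 3.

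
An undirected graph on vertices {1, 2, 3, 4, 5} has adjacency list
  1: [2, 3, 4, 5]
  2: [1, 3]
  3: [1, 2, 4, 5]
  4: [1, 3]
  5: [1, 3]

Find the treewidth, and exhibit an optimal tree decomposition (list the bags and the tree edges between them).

Treewidth 2.
One optimal decomposition is:
Bags: B1 = {1, 3, 4}  B2 = {1, 2, 3}  B3 = {1, 3, 5}
Tree: B1–B2, B1–B3

Each bag holds 3 vertices, so the decomposition has width 2, which upper-bounds the treewidth. For the lower bound, the 3 vertices {1, 2, 3} are pairwise adjacent, and any tree decomposition puts a clique entirely inside one bag — forcing width ≥ 2. Hence tw(G) = 2 exactly.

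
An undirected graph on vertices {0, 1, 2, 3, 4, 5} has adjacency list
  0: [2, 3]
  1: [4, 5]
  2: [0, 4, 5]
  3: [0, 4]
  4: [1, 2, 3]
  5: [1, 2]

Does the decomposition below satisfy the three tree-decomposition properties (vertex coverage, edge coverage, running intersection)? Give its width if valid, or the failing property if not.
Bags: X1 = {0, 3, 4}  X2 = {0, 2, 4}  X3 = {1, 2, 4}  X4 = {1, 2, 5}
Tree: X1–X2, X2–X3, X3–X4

Yes; width 2.

Every vertex of G appears in some bag (union = {0, 1, 2, 3, 4, 5}); every edge is covered by a bag; and for each vertex v the set of bags containing v is connected in the bag tree. The decomposition is therefore valid. The largest bag has 3 vertices, so the width is 2.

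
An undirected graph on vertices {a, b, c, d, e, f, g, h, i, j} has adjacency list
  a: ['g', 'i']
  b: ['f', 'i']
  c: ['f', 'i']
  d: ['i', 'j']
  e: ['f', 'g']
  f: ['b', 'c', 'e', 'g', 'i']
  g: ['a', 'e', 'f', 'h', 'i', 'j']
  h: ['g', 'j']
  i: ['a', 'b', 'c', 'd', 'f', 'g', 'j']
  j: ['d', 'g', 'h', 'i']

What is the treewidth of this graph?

2

A width-2 tree decomposition is:
Bags: B1 = {e, f, g}  B2 = {f, g, i}  B3 = {c, f, i}  B4 = {g, i, j}  B5 = {a, g, i}  B6 = {b, f, i}  B7 = {g, h, j}  B8 = {d, i, j}
Tree: B1–B2, B2–B3, B2–B4, B4–B5, B3–B6, B4–B7, B4–B8
Every bag has size at most 3, so the width is 3 − 1 = 2 and tw(G) ≤ 2. For the lower bound, the 3 vertices {e, f, g} are pairwise adjacent, and any tree decomposition puts a clique entirely inside one bag — forcing width ≥ 2. Therefore the treewidth is 2.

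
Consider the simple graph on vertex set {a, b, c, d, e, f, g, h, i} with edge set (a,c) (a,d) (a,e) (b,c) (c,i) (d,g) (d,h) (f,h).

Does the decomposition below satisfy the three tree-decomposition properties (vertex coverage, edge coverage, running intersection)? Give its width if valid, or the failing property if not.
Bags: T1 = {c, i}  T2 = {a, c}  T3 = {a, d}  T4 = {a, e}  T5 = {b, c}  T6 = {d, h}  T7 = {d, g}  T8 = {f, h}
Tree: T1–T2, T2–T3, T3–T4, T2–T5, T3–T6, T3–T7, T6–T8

Checking the three conditions: (i) the bags cover all of {a, b, c, d, e, f, g, h, i}; (ii) for each edge, some bag contains both endpoints; (iii) the bags containing any fixed vertex form a subtree. All hold, so the decomposition is valid with width 2 − 1 = 1.

Yes; width 1.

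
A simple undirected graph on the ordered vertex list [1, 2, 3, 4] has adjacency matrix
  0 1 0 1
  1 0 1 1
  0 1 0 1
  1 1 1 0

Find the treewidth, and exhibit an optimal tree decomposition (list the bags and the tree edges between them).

The largest bag has 3 vertices, giving width 2; this decomposition certifies tw(G) ≤ 2. For the lower bound, the 3 vertices {1, 2, 4} are pairwise adjacent, and any tree decomposition puts a clique entirely inside one bag — forcing width ≥ 2. Therefore the treewidth is 2.

Treewidth 2.
One optimal decomposition is:
Bags: B1 = {1, 2, 4}  B2 = {2, 3, 4}
Tree: B1–B2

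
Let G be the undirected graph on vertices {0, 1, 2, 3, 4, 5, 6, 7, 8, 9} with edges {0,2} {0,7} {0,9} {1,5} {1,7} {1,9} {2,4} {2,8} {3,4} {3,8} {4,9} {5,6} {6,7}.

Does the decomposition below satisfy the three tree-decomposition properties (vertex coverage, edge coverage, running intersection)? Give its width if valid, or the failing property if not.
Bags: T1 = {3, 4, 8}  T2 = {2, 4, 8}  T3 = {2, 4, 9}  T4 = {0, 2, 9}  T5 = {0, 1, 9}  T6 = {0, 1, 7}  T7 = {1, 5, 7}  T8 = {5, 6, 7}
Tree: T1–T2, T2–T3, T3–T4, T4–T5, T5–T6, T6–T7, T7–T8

Yes; width 2.

Vertex coverage: the bags together contain {0, 1, 2, 3, 4, 5, 6, 7, 8, 9}, the full vertex set. Edge coverage: each edge of G has both endpoints in at least one bag. Running intersection: for every vertex, the bags containing it form a connected subtree. All three properties hold, so this is a valid tree decomposition of width max|bag| − 1 = 2, and hence tw(G) ≤ 2.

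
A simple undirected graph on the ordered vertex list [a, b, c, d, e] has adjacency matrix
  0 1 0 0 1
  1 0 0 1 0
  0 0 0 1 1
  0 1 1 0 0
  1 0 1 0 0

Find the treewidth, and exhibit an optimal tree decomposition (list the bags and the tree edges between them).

Treewidth 2.
Bags: B1 = {a, c, e}  B2 = {a, c, d}  B3 = {a, b, d}
Tree: B1–B2, B2–B3

Every bag has size at most 3, so the width is 3 − 1 = 2 and tw(G) ≤ 2. Since a–e–c–d–b–a is a cycle in G, G is not acyclic. Forests are exactly the graphs of treewidth ≤ 1, so tw(G) ≥ 2. Therefore the treewidth is 2.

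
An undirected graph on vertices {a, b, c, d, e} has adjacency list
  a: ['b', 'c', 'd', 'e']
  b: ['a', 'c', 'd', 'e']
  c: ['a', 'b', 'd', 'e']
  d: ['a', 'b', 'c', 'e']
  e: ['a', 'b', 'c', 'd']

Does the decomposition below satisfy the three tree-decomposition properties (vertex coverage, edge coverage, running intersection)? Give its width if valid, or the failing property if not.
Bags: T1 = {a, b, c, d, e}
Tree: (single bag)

Vertex coverage: the bags together contain {a, b, c, d, e}, the full vertex set. Edge coverage: each edge of G has both endpoints in at least one bag. Running intersection: for every vertex, the bags containing it form a connected subtree. All three properties hold, so this is a valid tree decomposition of width max|bag| − 1 = 4, and hence tw(G) ≤ 4.

Yes; width 4.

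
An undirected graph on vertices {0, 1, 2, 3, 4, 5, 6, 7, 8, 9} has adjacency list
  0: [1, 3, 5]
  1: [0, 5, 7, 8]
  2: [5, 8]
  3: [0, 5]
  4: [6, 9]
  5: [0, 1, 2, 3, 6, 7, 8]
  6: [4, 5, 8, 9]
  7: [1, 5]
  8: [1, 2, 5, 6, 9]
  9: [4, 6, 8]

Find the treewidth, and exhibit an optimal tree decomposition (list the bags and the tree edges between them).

Each bag holds 3 vertices, so the decomposition has width 2, which upper-bounds the treewidth. On the other hand G contains the 3-clique {6, 8, 9}. A clique must lie in a single bag of any decomposition, so no decomposition can have width below 2. Combining the bounds, tw(G) = 2.

Treewidth 2.
One such decomposition:
Bags: B1 = {0, 1, 5}  B2 = {1, 5, 8}  B3 = {0, 3, 5}  B4 = {5, 6, 8}  B5 = {1, 5, 7}  B6 = {6, 8, 9}  B7 = {4, 6, 9}  B8 = {2, 5, 8}
Tree: B1–B2, B1–B3, B2–B4, B2–B5, B4–B6, B6–B7, B2–B8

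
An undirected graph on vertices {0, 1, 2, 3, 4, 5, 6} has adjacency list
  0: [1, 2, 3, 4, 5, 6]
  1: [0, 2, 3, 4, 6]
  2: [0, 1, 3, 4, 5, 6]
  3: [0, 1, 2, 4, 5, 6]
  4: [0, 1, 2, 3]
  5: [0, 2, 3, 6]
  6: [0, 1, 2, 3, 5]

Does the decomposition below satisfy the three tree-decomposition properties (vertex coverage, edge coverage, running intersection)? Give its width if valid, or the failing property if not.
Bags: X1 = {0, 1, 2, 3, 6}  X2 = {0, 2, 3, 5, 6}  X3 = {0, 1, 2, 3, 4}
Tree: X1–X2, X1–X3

Checking the three conditions: (i) the bags cover all of {0, 1, 2, 3, 4, 5, 6}; (ii) for each edge, some bag contains both endpoints; (iii) the bags containing any fixed vertex form a subtree. All hold, so the decomposition is valid with width 5 − 1 = 4.

Yes; width 4.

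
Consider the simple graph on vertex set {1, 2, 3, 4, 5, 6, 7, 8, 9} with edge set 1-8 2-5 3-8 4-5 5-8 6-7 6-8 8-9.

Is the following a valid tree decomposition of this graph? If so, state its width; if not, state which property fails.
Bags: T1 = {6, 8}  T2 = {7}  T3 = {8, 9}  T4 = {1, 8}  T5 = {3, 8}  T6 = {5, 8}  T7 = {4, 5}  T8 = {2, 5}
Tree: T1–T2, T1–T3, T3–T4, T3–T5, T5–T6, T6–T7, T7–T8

A tree decomposition must satisfy three properties: every vertex lies in some bag; for every edge, both endpoints lie together in some bag; and for every vertex, the bags containing it form a connected subtree. Here edge (6,7) lies in no bag, so the decomposition is invalid.

No — edge (6,7) lies in no bag.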